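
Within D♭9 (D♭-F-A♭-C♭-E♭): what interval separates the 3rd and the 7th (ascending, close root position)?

d5

So we need the interval from F up to C♭.
From F to C♭: 6 semitones over a fifth = diminished.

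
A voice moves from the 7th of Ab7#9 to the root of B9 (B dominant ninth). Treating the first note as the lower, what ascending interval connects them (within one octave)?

augmented third

Ab7#9 has Gb as its 7th, and B9 (B dominant ninth) has B as its root.
Gb up to B is 5 semitones, a half step wider than a major third, so the interval is augmented.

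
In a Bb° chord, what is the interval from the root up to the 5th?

diminished fifth

Bb diminished is spelled Bb, Db, Fb.
The root is Bb and the 5th is Fb.
From Bb to Fb: 6 semitones over a fifth = diminished.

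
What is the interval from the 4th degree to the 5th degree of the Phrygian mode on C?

C phrygian: C D♭ E♭ F G A♭ B♭.
So we need the interval from F up to G.
From F to G is 2 semitones, exactly the major second.

major second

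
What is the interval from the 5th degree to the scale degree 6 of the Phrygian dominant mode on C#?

minor second

The scale runs C# D E# F# G# A B.
So we need the interval from G# up to A.
2 letter names make it a second; at 1 semitone (a half step narrower than major) the quality is minor.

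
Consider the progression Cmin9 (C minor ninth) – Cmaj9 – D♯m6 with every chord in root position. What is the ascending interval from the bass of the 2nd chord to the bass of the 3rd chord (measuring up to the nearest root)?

augmented second

The roots are C and D♯.
From C to D♯: 3 semitones over a second = augmented.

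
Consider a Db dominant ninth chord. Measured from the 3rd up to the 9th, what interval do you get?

The chord tones of Db9 (Db dominant ninth) are Db-F-Ab-Cb-Eb.
3rd = F; 9th = Eb.
From F to Eb: 10 semitones over a seventh = minor.

minor seventh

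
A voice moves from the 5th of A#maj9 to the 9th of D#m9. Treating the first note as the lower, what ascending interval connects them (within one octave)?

P1

The 5th of A#maj9 is E#; the 9th of D#m9 is E#.
From E# to E# is 0 semitones, exactly the perfect unison.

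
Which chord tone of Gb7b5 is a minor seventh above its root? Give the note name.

Fb

Gb7b5: Gb–Bb–Dbb–Fb.
The root is Gb. A minor seventh above Gb is Fb.
Fb is the chord's 7th.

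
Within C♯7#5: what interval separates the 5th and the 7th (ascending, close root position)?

C♯ augmented seventh: C♯–E♯–G𝄪–B.
The 5th is G𝄪 and the 7th is B.
From G𝄪 to B: 2 semitones over a third = diminished.

diminished 3rd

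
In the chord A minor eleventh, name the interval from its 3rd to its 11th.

major 9th

Spelling the chord: A, C, E, G, B, D.
That puts C below D.
From C to D is 14 semitones, exactly the major ninth.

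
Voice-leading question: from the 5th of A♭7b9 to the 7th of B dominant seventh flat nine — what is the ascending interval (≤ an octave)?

The 5th of A♭7b9 is E♭; the 7th of B dominant seventh flat nine is A.
From E♭ to A: 6 semitones over a fourth = augmented.

augmented 4th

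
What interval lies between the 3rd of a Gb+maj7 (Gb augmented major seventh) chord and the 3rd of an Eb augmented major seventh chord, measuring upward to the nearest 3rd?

major sixth

The 3rd of Gb+maj7 (Gb augmented major seventh) is Bb; the 3rd of Eb augmented major seventh is G.
From Bb to G is 9 semitones, exactly the major sixth.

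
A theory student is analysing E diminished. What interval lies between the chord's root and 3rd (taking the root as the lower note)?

minor third

The chord tones of E° are E G Bb.
So we need the interval from E up to G.
E up to G is 3 semitones, a half step narrower than a major third, so the interval is minor.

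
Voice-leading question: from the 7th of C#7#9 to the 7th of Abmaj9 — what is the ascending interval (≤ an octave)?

C#7#9 has B as its 7th, and Abmaj9 has G as its 7th.
From B to G: 8 semitones over a sixth = minor.

minor 6th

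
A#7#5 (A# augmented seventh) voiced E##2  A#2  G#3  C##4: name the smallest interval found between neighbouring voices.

Adjacent intervals: E##2→A#2 = diminished fourth; A#2→G#3 = minor seventh; G#3→C##4 = augmented fourth.
The smallest is E##2 to A#2, a diminished fourth (4 semitones).

d4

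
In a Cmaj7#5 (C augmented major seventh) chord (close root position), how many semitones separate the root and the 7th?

11

Cmaj7#5 (C augmented major seventh): C-E-G♯-B.
C to B is a major seventh: 11 semitones.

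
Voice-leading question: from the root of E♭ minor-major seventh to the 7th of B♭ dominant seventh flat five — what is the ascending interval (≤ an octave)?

The root of E♭ minor-major seventh is E♭; the 7th of B♭ dominant seventh flat five is A♭.
E♭ up to A♭ spans 4 letter names and 5 semitones — a perfect fourth.

P4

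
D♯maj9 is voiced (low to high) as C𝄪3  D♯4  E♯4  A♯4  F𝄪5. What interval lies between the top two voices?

Those voices are A♯4 and F𝄪5.
A♯ up to F𝄪 spans 6 letter names and 9 semitones — a major sixth.

M6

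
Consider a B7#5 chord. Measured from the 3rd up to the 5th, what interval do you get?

B augmented seventh is spelled B–D♯–F𝄪–A.
So we need the interval from D♯ up to F𝄪.
From D♯ to F𝄪 is 4 semitones, exactly the major third.

major third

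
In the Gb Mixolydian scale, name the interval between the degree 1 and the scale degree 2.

The scale runs Gb Ab Bb Cb Db Eb Fb.
That puts Gb below Ab.
From Gb to Ab is 2 semitones, exactly the major second.

major second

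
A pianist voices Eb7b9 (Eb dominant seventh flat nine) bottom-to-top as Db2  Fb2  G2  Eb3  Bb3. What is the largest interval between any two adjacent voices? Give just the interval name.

minor sixth

Adjacent intervals: Db2→Fb2 = minor third; Fb2→G2 = augmented second; G2→Eb3 = minor sixth; Eb3→Bb3 = perfect fifth.
The largest is G2 to Eb3, a minor sixth (8 semitones).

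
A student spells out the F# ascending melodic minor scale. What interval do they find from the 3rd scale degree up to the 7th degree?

The scale runs F# G# A B C# D# E#.
So we need the interval from A up to E#.
A up to E# is 8 semitones, a half step wider than a perfect fifth, so the interval is augmented.

augmented 5th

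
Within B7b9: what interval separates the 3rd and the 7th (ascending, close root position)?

B dominant seventh flat nine: B-D#-F#-A-C.
The 3rd is D# and the 7th is A.
D# up to A is 6 semitones, a half step narrower than a perfect fifth, so the interval is diminished.

diminished fifth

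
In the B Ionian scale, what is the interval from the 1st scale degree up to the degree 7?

B major: B C# D# E F# G# A#.
So we need the interval from B up to A#.
B up to A# spans 7 letter names and 11 semitones — a major seventh.

major seventh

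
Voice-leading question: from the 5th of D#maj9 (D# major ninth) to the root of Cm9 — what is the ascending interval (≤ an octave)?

diminished third

D#maj9 (D# major ninth) has A# as its 5th, and Cm9 has C as its root.
A# up to C is 2 semitones, a whole step narrower than a major third, so the interval is diminished.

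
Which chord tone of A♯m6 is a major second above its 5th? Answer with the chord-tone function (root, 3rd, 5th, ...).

6th

The chord tones of A♯min6 (A♯ minor sixth) are A♯ C♯ E♯ F𝄪.
The 5th is E♯. A major second above E♯ is F𝄪.
F𝄪 is the chord's 6th.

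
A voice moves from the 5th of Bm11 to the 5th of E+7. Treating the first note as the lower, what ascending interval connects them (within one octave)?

The 5th of Bm11 is F#; the 5th of E+7 is B#.
4 letter names make it a fourth; at 6 semitones (a half step wider than perfect) the quality is augmented.

augmented 4th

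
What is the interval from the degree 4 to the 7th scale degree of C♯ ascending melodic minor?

augmented 4th

C♯ melodic minor: C♯ D♯ E F♯ G♯ A♯ B♯.
Degree 4 = F♯; degree 7 = B♯.
4 letter names make it a fourth; at 6 semitones (a half step wider than perfect) the quality is augmented.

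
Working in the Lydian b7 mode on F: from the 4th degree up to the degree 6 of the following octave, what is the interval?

The scale runs F G A B C D Eb.
So we need the interval from B up to D.
10 letter names make it a tenth; at 15 semitones (a half step narrower than major) the quality is minor.

minor tenth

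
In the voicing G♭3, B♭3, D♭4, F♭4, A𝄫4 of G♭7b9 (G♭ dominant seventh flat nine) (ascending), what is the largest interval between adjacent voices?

M3

Adjacent intervals: G♭3→B♭3 = major third; B♭3→D♭4 = minor third; D♭4→F♭4 = minor third; F♭4→A𝄫4 = minor third.
The largest is G♭3 to B♭3, a major third (4 semitones).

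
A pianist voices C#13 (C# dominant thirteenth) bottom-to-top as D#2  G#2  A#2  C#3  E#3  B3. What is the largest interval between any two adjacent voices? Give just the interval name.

Adjacent intervals: D#2→G#2 = perfect fourth; G#2→A#2 = major second; A#2→C#3 = minor third; C#3→E#3 = major third; E#3→B3 = diminished fifth.
The largest is E#3 to B3, a diminished fifth (6 semitones).

diminished fifth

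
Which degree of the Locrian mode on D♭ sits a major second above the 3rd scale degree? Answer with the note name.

Gb

The scale is D♭ E𝄫 F♭ G♭ A𝄫 B𝄫 C♭.
The 3rd scale degree is F♭; a major second above that is G♭ — scale degree 4.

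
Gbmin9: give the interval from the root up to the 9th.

Gbmin9: Gb-Bbb-Db-Fb-Ab.
That puts Gb below Ab.
Counting 9 letters and 14 half steps from Gb gives a major ninth.

major ninth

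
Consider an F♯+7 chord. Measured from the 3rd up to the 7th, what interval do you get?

Spelling the chord: F♯–A♯–C𝄪–E.
The 3rd is A♯ and the 7th is E.
5 letter names make it a fifth; at 6 semitones (a half step narrower than perfect) the quality is diminished.

diminished 5th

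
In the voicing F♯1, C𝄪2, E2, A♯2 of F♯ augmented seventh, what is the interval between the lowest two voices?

Those voices are F♯1 and C𝄪2.
5 letter names make it a fifth; at 8 semitones (a half step wider than perfect) the quality is augmented.

augmented 5th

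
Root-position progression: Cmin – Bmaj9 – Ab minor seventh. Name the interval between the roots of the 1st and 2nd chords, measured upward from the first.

The roots are C and B.
Counting 7 letters and 11 half steps from C gives a major seventh.

major 7th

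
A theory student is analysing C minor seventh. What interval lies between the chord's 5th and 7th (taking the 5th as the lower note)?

minor third

The chord tones of C-7 (C minor seventh) are C-Eb-G-Bb.
The 5th is G and the 7th is Bb.
G up to Bb is 3 semitones, a half step narrower than a major third, so the interval is minor.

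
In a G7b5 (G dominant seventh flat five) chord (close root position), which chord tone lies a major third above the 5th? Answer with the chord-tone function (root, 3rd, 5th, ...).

Spelling the chord: G, B, D♭, F.
The 5th is D♭. A major third above D♭ is F.
F is the chord's 7th.

7th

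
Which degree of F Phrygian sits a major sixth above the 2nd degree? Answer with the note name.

Eb

The scale is F G♭ A♭ B♭ C D♭ E♭.
The 2nd degree is G♭; a major sixth above that is E♭ — scale degree 7.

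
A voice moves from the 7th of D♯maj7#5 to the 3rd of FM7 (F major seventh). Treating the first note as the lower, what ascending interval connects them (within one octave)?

diminished sixth

D♯maj7#5 has C𝄪 as its 7th, and FM7 (F major seventh) has A as its 3rd.
C𝄪 up to A is 7 semitones, a whole step narrower than a major sixth, so the interval is diminished.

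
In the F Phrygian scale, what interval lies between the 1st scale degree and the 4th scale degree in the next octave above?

perfect eleventh

Spelling the F Phrygian scale: F Gb Ab Bb C Db Eb.
So we need the interval from F up to Bb.
Counting 11 letters and 17 half steps from F gives a perfect eleventh.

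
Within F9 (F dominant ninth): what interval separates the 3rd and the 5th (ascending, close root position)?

F9: F–A–C–Eb–G.
So we need the interval from A up to C.
From A to C: 3 semitones over a third = minor.

minor third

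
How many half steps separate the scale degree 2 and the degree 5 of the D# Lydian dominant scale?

The scale is D# E# F## G## A# B# C#.
E# up to A# is a perfect fourth — 5 semitones.

5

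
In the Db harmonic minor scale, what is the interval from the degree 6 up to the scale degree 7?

The scale runs Db Eb Fb Gb Ab Bbb C.
That puts Bbb below C.
From Bbb to C: 3 semitones over a second = augmented.

augmented second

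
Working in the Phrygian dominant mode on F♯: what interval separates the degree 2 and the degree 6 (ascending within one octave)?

perfect fifth

Spelling the Phrygian dominant mode on F♯: F♯ G A♯ B C♯ D E.
So we need the interval from G up to D.
G up to D spans 5 letter names and 7 semitones — a perfect fifth.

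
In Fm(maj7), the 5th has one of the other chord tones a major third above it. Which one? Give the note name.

Fm(maj7) (F minor-major seventh) is spelled F–A♭–C–E.
The 5th is C. A major third above C is E.
E is the chord's 7th.

E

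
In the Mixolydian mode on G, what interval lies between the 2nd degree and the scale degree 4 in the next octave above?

The scale runs G A B C D E F.
2nd degree = A; 4th degree (up an octave) = C.
From A to C: 15 semitones over a tenth = minor.

minor tenth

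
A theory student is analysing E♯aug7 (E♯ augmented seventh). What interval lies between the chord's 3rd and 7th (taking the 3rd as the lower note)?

diminished fifth

Spelling the chord: E♯, G𝄪, B𝄪, D♯.
That puts G𝄪 below D♯.
5 letter names make it a fifth; at 6 semitones (a half step narrower than perfect) the quality is diminished.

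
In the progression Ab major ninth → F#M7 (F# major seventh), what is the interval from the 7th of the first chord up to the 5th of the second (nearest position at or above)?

A4

The 7th of Ab major ninth is G; the 5th of F#M7 (F# major seventh) is C#.
G up to C# is 6 semitones, a half step wider than a perfect fourth, so the interval is augmented.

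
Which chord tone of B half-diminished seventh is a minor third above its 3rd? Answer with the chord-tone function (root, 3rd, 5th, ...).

5th

The chord tones of Bm7b5 are B-D-F-A.
The 3rd is D. A minor third above D is F.
F is the chord's 5th.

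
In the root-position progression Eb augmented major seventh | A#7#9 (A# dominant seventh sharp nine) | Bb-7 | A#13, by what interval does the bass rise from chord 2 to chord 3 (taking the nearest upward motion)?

d2

The roots are A# and Bb.
A# up to Bb is 0 semitones, a whole step narrower than a major second, so the interval is diminished.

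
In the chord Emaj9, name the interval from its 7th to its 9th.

m3

Emaj9 is spelled E-G#-B-D#-F#.
That puts D# below F#.
3 letter names make it a third; at 3 semitones (a half step narrower than major) the quality is minor.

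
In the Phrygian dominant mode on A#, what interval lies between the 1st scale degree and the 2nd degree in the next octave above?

Spelling the Phrygian dominant mode on A#: A# B C## D# E# F# G#.
1st scale degree = A#; 2nd degree (up an octave) = B.
A# up to B is 13 semitones, a half step narrower than a major ninth, so the interval is minor.

minor 9th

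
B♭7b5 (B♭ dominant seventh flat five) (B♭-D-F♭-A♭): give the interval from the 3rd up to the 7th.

3rd = D; 7th = A♭.
From D to A♭: 6 semitones over a fifth = diminished.
That tritone between 3rd and 7th is what gives the dominant seventh its pull toward resolution.

diminished fifth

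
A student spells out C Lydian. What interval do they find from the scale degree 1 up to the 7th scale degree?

The scale runs C D E F♯ G A B.
So we need the interval from C up to B.
Counting 7 letters and 11 half steps from C gives a major seventh.

major seventh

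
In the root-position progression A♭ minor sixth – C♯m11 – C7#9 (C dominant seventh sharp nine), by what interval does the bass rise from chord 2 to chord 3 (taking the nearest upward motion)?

d8

The roots are C♯ and C.
C♯ up to C is 11 semitones, a half step narrower than a perfect octave, so the interval is diminished.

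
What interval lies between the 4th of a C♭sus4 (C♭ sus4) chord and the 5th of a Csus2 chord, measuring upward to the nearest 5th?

The 4th of C♭sus4 (C♭ sus4) is F♭; the 5th of Csus2 is G.
From F♭ to G: 3 semitones over a second = augmented.

augmented 2nd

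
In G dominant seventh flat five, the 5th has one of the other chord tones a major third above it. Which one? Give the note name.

G7b5: G–B–Db–F.
The 5th is Db. A major third above Db is F.
F is the chord's 7th.

F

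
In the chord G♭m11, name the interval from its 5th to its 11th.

The chord tones of G♭ minor eleventh are G♭, B𝄫, D♭, F♭, A♭, C♭.
So we need the interval from D♭ up to C♭.
D♭ up to C♭ is 10 semitones, a half step narrower than a major seventh, so the interval is minor.

m7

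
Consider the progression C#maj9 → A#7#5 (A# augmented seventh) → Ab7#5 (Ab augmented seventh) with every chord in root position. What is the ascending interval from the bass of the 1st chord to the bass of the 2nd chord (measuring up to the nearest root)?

major sixth

The roots are C# and A#.
C# up to A# spans 6 letter names and 9 semitones — a major sixth.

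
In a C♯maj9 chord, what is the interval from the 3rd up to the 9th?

minor seventh

C♯maj9: C♯–E♯–G♯–B♯–D♯.
The 3rd is E♯ and the 9th is D♯.
From E♯ to D♯: 10 semitones over a seventh = minor.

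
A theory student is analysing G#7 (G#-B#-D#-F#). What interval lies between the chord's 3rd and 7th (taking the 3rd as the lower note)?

diminished fifth

The 3rd is B# and the 7th is F#.
B# up to F# is 6 semitones, a half step narrower than a perfect fifth, so the interval is diminished.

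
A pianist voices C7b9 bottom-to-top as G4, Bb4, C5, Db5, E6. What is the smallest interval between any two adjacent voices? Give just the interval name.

Adjacent intervals: G4→Bb4 = minor third; Bb4→C5 = major second; C5→Db5 = minor second; Db5→E6 = augmented ninth.
The smallest is C5 to Db5, a minor second (1 semitone).

minor second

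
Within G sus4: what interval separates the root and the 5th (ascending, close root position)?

The chord tones of Gsus4 are G, C, D.
Root = G; 5th = D.
G up to D spans 5 letter names and 7 semitones — a perfect fifth.

perfect 5th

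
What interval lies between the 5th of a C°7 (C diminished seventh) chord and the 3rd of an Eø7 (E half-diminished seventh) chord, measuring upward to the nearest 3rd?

augmented unison

The 5th of C°7 (C diminished seventh) is G♭; the 3rd of Eø7 (E half-diminished seventh) is G.
1 letter names make it a unison; at 1 semitone (a half step wider than perfect) the quality is augmented.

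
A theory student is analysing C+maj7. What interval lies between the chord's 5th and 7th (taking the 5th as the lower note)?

The chord tones of C+maj7 are C-E-G#-B.
5th = G#; 7th = B.
3 letter names make it a third; at 3 semitones (a half step narrower than major) the quality is minor.

minor 3rd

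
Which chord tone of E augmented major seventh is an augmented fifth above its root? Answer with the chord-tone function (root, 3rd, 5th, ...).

The chord tones of E+maj7 (E augmented major seventh) are E G# B# D#.
The root is E. An augmented fifth above E is B#.
B# is the chord's 5th.

5th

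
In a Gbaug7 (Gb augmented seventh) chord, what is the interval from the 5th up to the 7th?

Gb augmented seventh is spelled Gb–Bb–D–Fb.
The 5th is D and the 7th is Fb.
From D to Fb: 2 semitones over a third = diminished.

diminished third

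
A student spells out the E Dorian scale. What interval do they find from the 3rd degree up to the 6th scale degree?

augmented fourth

The scale runs E F♯ G A B C♯ D.
3rd degree = G; degree 6 = C♯.
From G to C♯: 6 semitones over a fourth = augmented.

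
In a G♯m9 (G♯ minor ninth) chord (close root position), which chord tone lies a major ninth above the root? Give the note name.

Spelling the chord: G♯ B D♯ F♯ A♯.
The root is G♯. A major ninth above G♯ is A♯.
A♯ is the chord's 9th.

A#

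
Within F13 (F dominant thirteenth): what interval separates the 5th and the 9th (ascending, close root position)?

perfect fifth

F13: F A C Eb G D.
The 5th is C and the 9th is G.
From C to G is 7 semitones, exactly the perfect fifth.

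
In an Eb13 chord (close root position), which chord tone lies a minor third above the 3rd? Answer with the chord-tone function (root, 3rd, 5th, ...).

5th

Eb13 is spelled Eb G Bb Db F C.
The 3rd is G. A minor third above G is Bb.
Bb is the chord's 5th.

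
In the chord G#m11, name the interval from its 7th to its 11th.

P5

Spelling the chord: G#, B, D#, F#, A#, C#.
So we need the interval from F# up to C#.
F# up to C# spans 5 letter names and 7 semitones — a perfect fifth.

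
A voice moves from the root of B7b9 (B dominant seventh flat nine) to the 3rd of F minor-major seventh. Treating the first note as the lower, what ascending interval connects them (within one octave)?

diminished seventh

The root of B7b9 (B dominant seventh flat nine) is B; the 3rd of F minor-major seventh is A♭.
From B to A♭: 9 semitones over a seventh = diminished.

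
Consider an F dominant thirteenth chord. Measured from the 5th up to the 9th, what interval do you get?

F13 (F dominant thirteenth) is spelled F, A, C, Eb, G, D.
So we need the interval from C up to G.
Counting 5 letters and 7 half steps from C gives a perfect fifth.

perfect fifth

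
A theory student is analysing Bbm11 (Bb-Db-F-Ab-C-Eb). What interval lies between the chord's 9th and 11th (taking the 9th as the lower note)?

So we need the interval from C up to Eb.
C up to Eb is 3 semitones, a half step narrower than a major third, so the interval is minor.

minor third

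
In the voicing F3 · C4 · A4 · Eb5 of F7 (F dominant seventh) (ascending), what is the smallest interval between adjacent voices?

d5

Adjacent intervals: F3→C4 = perfect fifth; C4→A4 = major sixth; A4→Eb5 = diminished fifth.
The smallest is A4 to Eb5, a diminished fifth (6 semitones).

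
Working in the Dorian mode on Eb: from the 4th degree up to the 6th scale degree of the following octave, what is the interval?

Spelling the Dorian mode on Eb: Eb F Gb Ab Bb C Db.
The 4th degree is Ab and the 6th scale degree (up an octave) is C.
From Ab to C is 16 semitones, exactly the major tenth.

major tenth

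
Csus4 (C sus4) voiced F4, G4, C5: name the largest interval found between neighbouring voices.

Adjacent intervals: F4→G4 = major second; G4→C5 = perfect fourth.
The largest is G4 to C5, a perfect fourth (5 semitones).

perfect fourth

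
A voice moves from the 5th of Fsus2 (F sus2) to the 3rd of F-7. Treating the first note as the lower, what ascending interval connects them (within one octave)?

Fsus2 (F sus2) has C as its 5th, and F-7 has Ab as its 3rd.
From C to Ab: 8 semitones over a sixth = minor.

minor 6th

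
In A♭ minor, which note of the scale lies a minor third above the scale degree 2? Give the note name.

Db

The scale is A♭ B♭ C♭ D♭ E♭ F♭ G♭.
The scale degree 2 is B♭; a minor third above that is D♭ — scale degree 4.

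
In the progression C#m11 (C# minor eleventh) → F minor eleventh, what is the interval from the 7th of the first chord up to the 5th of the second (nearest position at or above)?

minor 2nd

C#m11 (C# minor eleventh) has B as its 7th, and F minor eleventh has C as its 5th.
From B to C: 1 semitone over a second = minor.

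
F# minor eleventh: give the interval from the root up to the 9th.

major 9th

F#m11 (F# minor eleventh): F#, A, C#, E, G#, B.
Root = F#; 9th = G#.
From F# to G# is 14 semitones, exactly the major ninth.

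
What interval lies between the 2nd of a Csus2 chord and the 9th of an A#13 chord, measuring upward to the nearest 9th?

augmented sixth

The 2nd of Csus2 is D; the 9th of A#13 is B#.
6 letter names make it a sixth; at 10 semitones (a half step wider than major) the quality is augmented.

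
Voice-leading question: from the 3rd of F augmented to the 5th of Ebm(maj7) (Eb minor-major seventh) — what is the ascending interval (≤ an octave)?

minor 2nd

F augmented has A as its 3rd, and Ebm(maj7) (Eb minor-major seventh) has Bb as its 5th.
A up to Bb is 1 semitone, a half step narrower than a major second, so the interval is minor.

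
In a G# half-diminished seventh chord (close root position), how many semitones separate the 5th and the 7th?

4

G# half-diminished seventh: G#, B, D, F#.
D to F# is a major third: 4 semitones.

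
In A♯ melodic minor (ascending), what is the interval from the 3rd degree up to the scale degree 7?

A♯ melodic minor: A♯ B♯ C♯ D♯ E♯ F𝄪 G𝄪.
The 3rd degree is C♯ and the scale degree 7 is G𝄪.
5 letter names make it a fifth; at 8 semitones (a half step wider than perfect) the quality is augmented.

augmented fifth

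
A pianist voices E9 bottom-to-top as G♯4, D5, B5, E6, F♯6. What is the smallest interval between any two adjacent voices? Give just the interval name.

Adjacent intervals: G♯4→D5 = diminished fifth; D5→B5 = major sixth; B5→E6 = perfect fourth; E6→F♯6 = major second.
The smallest is E6 to F♯6, a major second (2 semitones).

major 2nd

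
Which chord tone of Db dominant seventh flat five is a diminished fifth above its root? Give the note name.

The chord tones of Db7b5 are Db–F–Abb–Cb.
The root is Db. A diminished fifth above Db is Abb.
Abb is the chord's 5th.

Abb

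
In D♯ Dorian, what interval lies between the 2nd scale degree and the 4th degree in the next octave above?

minor tenth

The scale runs D♯ E♯ F♯ G♯ A♯ B♯ C♯.
2nd scale degree = E♯; 4th degree (up an octave) = G♯.
E♯ up to G♯ is 15 semitones, a half step narrower than a major tenth, so the interval is minor.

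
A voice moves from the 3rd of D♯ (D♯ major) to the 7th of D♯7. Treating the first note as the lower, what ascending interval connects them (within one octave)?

diminished fifth

The 3rd of D♯ (D♯ major) is F𝄪; the 7th of D♯7 is C♯.
5 letter names make it a fifth; at 6 semitones (a half step narrower than perfect) the quality is diminished.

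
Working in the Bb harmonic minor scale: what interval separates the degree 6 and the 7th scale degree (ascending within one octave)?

A2

Bb harmonic minor: Bb C Db Eb F Gb A.
That puts Gb below A.
Gb up to A is 3 semitones, a half step wider than a major second, so the interval is augmented.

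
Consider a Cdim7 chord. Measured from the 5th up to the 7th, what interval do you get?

C°7 (C diminished seventh) is spelled C-Eb-Gb-Bbb.
5th = Gb; 7th = Bbb.
3 letter names make it a third; at 3 semitones (a half step narrower than major) the quality is minor.

minor third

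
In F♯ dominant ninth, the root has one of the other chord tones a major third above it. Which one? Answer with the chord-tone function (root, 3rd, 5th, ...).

3rd

F♯9 is spelled F♯-A♯-C♯-E-G♯.
The root is F♯. A major third above F♯ is A♯.
A♯ is the chord's 3rd.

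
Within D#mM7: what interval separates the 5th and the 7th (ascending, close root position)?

major 3rd

D#m(maj7): D#-F#-A#-C##.
The 5th is A# and the 7th is C##.
Counting 3 letters and 4 half steps from A# gives a major third.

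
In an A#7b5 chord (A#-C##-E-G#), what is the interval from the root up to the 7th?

minor seventh

The root is A# and the 7th is G#.
A# up to G# is 10 semitones, a half step narrower than a major seventh, so the interval is minor.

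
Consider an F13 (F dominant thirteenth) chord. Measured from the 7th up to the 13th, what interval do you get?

major seventh

F dominant thirteenth is spelled F A C E♭ G D.
7th = E♭; 13th = D.
Counting 7 letters and 11 half steps from E♭ gives a major seventh.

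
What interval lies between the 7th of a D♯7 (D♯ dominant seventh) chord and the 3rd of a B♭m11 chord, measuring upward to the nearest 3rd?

diminished 2nd

D♯7 (D♯ dominant seventh) has C♯ as its 7th, and B♭m11 has D♭ as its 3rd.
C♯ up to D♭ is 0 semitones, a whole step narrower than a major second, so the interval is diminished.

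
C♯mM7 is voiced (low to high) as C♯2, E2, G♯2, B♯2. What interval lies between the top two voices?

major 3rd

Those voices are G♯2 and B♯2.
Counting 3 letters and 4 half steps from G♯ gives a major third.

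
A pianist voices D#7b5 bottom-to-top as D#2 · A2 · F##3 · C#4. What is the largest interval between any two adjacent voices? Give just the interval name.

Adjacent intervals: D#2→A2 = diminished fifth; A2→F##3 = augmented sixth; F##3→C#4 = diminished fifth.
The largest is A2 to F##3, an augmented sixth (10 semitones).

augmented sixth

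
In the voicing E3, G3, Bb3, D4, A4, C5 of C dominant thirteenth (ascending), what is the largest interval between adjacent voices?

perfect fifth

Adjacent intervals: E3→G3 = minor third; G3→Bb3 = minor third; Bb3→D4 = major third; D4→A4 = perfect fifth; A4→C5 = minor third.
The largest is D4 to A4, a perfect fifth (7 semitones).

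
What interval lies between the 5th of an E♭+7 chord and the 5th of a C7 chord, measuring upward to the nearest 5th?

E♭+7 has B as its 5th, and C7 has G as its 5th.
6 letter names make it a sixth; at 8 semitones (a half step narrower than major) the quality is minor.

minor sixth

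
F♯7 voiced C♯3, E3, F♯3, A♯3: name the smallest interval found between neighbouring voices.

major 2nd

Adjacent intervals: C♯3→E3 = minor third; E3→F♯3 = major second; F♯3→A♯3 = major third.
The smallest is E3 to F♯3, a major second (2 semitones).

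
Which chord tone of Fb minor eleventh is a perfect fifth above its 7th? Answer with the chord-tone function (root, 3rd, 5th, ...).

Fbm11 (Fb minor eleventh) is spelled Fb Abb Cb Ebb Gb Bbb.
The 7th is Ebb. A perfect fifth above Ebb is Bbb.
Bbb is the chord's 11th.

11th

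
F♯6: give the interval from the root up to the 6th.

F♯6 is spelled F♯–A♯–C♯–D♯.
The root is F♯ and the 6th is D♯.
F♯ up to D♯ spans 6 letter names and 9 semitones — a major sixth.

major sixth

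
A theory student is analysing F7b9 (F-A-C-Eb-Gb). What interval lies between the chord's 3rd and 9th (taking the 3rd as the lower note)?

So we need the interval from A up to Gb.
From A to Gb: 9 semitones over a seventh = diminished.

diminished 7th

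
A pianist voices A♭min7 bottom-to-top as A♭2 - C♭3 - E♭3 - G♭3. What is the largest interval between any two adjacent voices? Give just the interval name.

major third

Adjacent intervals: A♭2→C♭3 = minor third; C♭3→E♭3 = major third; E♭3→G♭3 = minor third.
The largest is C♭3 to E♭3, a major third (4 semitones).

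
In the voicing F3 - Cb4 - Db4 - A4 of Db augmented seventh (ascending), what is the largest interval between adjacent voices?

A5

Adjacent intervals: F3→Cb4 = diminished fifth; Cb4→Db4 = major second; Db4→A4 = augmented fifth.
The largest is Db4 to A4, an augmented fifth (8 semitones).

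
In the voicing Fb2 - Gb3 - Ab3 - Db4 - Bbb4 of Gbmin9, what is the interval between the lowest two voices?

Those voices are Fb2 and Gb3.
Fb up to Gb spans 9 letter names and 14 semitones — a major ninth.

major ninth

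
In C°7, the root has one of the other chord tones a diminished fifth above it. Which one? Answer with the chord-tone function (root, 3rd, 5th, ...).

5th

Spelling the chord: C, Eb, Gb, Bbb.
The root is C. A diminished fifth above C is Gb.
Gb is the chord's 5th.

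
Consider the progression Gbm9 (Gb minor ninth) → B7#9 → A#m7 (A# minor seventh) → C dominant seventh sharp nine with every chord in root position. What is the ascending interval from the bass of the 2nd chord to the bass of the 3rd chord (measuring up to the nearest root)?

major seventh

The roots are B and A#.
B up to A# spans 7 letter names and 11 semitones — a major seventh.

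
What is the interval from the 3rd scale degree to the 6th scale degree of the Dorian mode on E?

The scale runs E F# G A B C# D.
The 3rd scale degree is G and the degree 6 is C#.
G up to C# is 6 semitones, a half step wider than a perfect fourth, so the interval is augmented.

augmented fourth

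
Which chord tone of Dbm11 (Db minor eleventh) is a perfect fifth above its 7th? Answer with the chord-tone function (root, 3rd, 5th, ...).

Spelling the chord: Db-Fb-Ab-Cb-Eb-Gb.
The 7th is Cb. A perfect fifth above Cb is Gb.
Gb is the chord's 11th.

11th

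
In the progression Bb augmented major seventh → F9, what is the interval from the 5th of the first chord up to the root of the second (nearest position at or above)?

The 5th of Bb augmented major seventh is F#; the root of F9 is F.
F# up to F is 11 semitones, a half step narrower than a perfect octave, so the interval is diminished.

diminished octave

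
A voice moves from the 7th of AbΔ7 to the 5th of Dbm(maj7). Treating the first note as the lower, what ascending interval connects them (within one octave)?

AbΔ7 has G as its 7th, and Dbm(maj7) has Ab as its 5th.
2 letter names make it a second; at 1 semitone (a half step narrower than major) the quality is minor.

m2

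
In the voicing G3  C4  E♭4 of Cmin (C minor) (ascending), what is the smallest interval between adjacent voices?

m3

Adjacent intervals: G3→C4 = perfect fourth; C4→E♭4 = minor third.
The smallest is C4 to E♭4, a minor third (3 semitones).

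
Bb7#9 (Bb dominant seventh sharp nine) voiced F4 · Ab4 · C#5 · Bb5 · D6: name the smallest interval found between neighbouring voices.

minor third

Adjacent intervals: F4→Ab4 = minor third; Ab4→C#5 = augmented third; C#5→Bb5 = diminished seventh; Bb5→D6 = major third.
The smallest is F4 to Ab4, a minor third (3 semitones).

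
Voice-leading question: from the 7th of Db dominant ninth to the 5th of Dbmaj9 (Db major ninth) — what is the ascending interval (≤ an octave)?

major 6th

Db dominant ninth has Cb as its 7th, and Dbmaj9 (Db major ninth) has Ab as its 5th.
From Cb to Ab is 9 semitones, exactly the major sixth.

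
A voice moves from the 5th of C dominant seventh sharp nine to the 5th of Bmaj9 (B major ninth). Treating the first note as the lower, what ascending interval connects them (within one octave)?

major seventh

The 5th of C dominant seventh sharp nine is G; the 5th of Bmaj9 (B major ninth) is F#.
From G to F# is 11 semitones, exactly the major seventh.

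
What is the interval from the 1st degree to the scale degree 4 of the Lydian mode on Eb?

Eb lydian: Eb F G A Bb C D.
That puts Eb below A.
From Eb to A: 6 semitones over a fourth = augmented.

augmented fourth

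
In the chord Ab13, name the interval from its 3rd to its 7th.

diminished fifth

Spelling the chord: Ab-C-Eb-Gb-Bb-F.
The 3rd is C and the 7th is Gb.
C up to Gb is 6 semitones, a half step narrower than a perfect fifth, so the interval is diminished.
That tritone between 3rd and 7th is what gives the dominant seventh its pull toward resolution.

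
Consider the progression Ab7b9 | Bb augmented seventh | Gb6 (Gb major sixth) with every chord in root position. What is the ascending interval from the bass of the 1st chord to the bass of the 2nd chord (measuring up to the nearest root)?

The roots are Ab and Bb.
Counting 2 letters and 2 half steps from Ab gives a major second.

major second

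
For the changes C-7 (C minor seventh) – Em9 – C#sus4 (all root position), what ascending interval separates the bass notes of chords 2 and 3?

The roots are E and C#.
E up to C# spans 6 letter names and 9 semitones — a major sixth.

major sixth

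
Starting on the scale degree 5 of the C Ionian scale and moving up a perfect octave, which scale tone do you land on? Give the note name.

G

The scale is C D E F G A B.
The scale degree 5 is G; a perfect octave above that is G — scale degree 5.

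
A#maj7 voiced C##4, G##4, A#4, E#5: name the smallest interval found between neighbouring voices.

Adjacent intervals: C##4→G##4 = perfect fifth; G##4→A#4 = minor second; A#4→E#5 = perfect fifth.
The smallest is G##4 to A#4, a minor second (1 semitone).

minor second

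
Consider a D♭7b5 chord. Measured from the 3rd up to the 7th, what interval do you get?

D♭7b5 (D♭ dominant seventh flat five): D♭–F–A𝄫–C♭.
The 3rd is F and the 7th is C♭.
F up to C♭ is 6 semitones, a half step narrower than a perfect fifth, so the interval is diminished.

diminished 5th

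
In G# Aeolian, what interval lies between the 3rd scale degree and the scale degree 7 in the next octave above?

perfect twelfth

G# natural minor: G# A# B C# D# E F#.
That puts B below F#.
From B to F# is 19 semitones, exactly the perfect twelfth.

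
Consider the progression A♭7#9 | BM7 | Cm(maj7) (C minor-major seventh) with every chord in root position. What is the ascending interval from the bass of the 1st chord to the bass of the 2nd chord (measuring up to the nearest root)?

The roots are A♭ and B.
A♭ up to B is 3 semitones, a half step wider than a major second, so the interval is augmented.

augmented 2nd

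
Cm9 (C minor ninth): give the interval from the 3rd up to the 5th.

Cm9 is spelled C-Eb-G-Bb-D.
That puts Eb below G.
Eb up to G spans 3 letter names and 4 semitones — a major third.

major third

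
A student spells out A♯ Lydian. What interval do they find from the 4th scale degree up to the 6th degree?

minor third

Spelling A♯ Lydian: A♯ B♯ C𝄪 D𝄪 E♯ F𝄪 G𝄪.
The 4th scale degree is D𝄪 and the scale degree 6 is F𝄪.
From D𝄪 to F𝄪: 3 semitones over a third = minor.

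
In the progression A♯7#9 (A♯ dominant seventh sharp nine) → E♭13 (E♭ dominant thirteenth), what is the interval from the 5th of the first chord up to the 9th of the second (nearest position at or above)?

diminished 2nd

The 5th of A♯7#9 (A♯ dominant seventh sharp nine) is E♯; the 9th of E♭13 (E♭ dominant thirteenth) is F.
From E♯ to F: 0 semitones over a second = diminished.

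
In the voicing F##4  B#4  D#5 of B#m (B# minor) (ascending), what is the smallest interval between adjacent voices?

Adjacent intervals: F##4→B#4 = perfect fourth; B#4→D#5 = minor third.
The smallest is B#4 to D#5, a minor third (3 semitones).

minor 3rd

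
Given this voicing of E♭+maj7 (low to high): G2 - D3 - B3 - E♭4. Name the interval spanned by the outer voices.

minor thirteenth

The outer voices are G2 and E♭4.
From G to E♭: 20 semitones over a thirteenth = minor.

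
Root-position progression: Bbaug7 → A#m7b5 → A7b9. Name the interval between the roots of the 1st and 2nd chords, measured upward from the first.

The roots are Bb and A#.
Bb up to A# is 12 semitones, a half step wider than a major seventh, so the interval is augmented.

augmented seventh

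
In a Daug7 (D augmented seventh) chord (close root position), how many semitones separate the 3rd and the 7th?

6

D augmented seventh: D–F♯–A♯–C.
F♯ to C is a diminished fifth: 6 semitones.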